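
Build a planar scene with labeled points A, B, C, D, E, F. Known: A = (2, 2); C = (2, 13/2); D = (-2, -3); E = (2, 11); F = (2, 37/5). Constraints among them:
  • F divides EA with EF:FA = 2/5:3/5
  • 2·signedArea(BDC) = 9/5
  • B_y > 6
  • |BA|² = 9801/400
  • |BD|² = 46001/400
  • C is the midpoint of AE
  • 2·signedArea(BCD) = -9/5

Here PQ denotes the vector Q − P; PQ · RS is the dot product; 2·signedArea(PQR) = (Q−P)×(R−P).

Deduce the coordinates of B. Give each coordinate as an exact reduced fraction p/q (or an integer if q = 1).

B = (2, 139/20)

1. B_x = 2  [line -19/2·x + 4·y + -44/5 = 0 ∩ |BA|² = 9801/400]
2. B_y = 139/20  [line -19/2·x + 4·y + -44/5 = 0 ∩ |BA|² = 9801/400]
   → B = (2, 139/20)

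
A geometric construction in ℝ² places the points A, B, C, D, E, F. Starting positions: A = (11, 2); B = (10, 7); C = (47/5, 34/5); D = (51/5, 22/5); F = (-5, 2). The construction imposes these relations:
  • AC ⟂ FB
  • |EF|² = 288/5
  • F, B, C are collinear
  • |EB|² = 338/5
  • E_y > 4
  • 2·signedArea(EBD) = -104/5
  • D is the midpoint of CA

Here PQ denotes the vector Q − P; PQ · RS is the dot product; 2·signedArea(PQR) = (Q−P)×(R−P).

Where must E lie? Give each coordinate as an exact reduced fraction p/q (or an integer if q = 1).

1. E_x = 11/5  [line 13/5·x + 1/5·y + -33/5 = 0 ∩ |EF|² = 288/5]
2. E_y = 22/5  [line 13/5·x + 1/5·y + -33/5 = 0 ∩ |EF|² = 288/5]
   → E = (11/5, 22/5)

E = (11/5, 22/5)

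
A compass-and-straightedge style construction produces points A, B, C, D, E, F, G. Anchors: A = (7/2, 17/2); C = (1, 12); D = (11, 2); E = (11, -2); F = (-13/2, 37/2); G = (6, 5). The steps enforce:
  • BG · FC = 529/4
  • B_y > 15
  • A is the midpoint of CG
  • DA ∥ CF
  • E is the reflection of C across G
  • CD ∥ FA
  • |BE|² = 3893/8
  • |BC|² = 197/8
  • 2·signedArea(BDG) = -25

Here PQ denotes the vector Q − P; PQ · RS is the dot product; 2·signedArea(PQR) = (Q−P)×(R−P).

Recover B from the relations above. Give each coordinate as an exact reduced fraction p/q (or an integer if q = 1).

B = (-11/4, 61/4)

1. B_x = -11/4  [BG · FC = 529/4 ∩ 2·signedArea(BDG) = -25]
2. B_y = 61/4  [BG · FC = 529/4 ∩ 2·signedArea(BDG) = -25]
   → B = (-11/4, 61/4)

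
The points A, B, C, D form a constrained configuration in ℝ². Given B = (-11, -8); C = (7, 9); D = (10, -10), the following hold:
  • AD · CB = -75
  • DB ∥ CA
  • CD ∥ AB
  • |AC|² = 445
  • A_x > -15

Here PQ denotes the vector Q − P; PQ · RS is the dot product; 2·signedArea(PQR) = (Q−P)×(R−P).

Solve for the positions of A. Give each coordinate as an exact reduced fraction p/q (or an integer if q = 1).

1. A_x = -14  [CD ∥ AB ∩ DB ∥ CA]
2. A_y = 11  [CD ∥ AB ∩ DB ∥ CA]
   → A = (-14, 11)

A = (-14, 11)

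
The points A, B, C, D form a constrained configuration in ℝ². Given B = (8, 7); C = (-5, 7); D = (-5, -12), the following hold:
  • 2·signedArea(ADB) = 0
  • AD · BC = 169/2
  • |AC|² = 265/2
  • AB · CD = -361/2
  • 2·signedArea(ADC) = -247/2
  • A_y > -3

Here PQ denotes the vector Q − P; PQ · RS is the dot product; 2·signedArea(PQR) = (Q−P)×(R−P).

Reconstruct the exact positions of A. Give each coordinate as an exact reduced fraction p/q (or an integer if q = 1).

1. A_x = 3/2  [2·signedArea(ADB) = 0 ∩ AD · BC = 169/2]
2. A_y = -5/2  [2·signedArea(ADB) = 0 ∩ AD · BC = 169/2]
   → A = (3/2, -5/2)

A = (3/2, -5/2)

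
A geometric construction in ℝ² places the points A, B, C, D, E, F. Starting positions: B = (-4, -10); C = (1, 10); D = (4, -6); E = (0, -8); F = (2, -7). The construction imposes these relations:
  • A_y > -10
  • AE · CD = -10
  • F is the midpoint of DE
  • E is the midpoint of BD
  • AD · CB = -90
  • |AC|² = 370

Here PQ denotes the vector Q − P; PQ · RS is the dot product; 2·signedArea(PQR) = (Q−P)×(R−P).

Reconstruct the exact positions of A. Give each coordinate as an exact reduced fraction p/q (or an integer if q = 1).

A = (-2, -9)

1. A_x = -2  [AE · CD = -10 ∩ AD · CB = -90]
2. A_y = -9  [AE · CD = -10 ∩ AD · CB = -90]
   → A = (-2, -9)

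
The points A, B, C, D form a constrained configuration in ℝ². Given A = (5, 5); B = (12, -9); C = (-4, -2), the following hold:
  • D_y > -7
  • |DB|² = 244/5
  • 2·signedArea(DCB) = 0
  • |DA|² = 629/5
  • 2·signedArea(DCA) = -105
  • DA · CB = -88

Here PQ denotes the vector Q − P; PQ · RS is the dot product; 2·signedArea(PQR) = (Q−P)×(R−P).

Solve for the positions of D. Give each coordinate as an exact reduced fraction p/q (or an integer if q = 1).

1. D_x = 28/5  [2·signedArea(DCB) = 0 ∩ DA · CB = -88]
2. D_y = -31/5  [2·signedArea(DCB) = 0 ∩ DA · CB = -88]
   → D = (28/5, -31/5)

D = (28/5, -31/5)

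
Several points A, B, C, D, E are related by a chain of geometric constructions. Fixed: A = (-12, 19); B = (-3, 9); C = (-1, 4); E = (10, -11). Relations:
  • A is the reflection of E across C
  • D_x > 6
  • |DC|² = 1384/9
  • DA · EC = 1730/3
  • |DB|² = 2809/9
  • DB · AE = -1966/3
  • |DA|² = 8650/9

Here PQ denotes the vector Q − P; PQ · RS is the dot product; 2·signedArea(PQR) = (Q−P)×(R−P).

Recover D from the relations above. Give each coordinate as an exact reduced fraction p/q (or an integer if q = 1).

1. D_x = 19/3  [line -22·x + 30·y + 958/3 = 0 ∩ |DA|² = 8650/9]
2. D_y = -6  [line -22·x + 30·y + 958/3 = 0 ∩ |DA|² = 8650/9]
   → D = (19/3, -6)

D = (19/3, -6)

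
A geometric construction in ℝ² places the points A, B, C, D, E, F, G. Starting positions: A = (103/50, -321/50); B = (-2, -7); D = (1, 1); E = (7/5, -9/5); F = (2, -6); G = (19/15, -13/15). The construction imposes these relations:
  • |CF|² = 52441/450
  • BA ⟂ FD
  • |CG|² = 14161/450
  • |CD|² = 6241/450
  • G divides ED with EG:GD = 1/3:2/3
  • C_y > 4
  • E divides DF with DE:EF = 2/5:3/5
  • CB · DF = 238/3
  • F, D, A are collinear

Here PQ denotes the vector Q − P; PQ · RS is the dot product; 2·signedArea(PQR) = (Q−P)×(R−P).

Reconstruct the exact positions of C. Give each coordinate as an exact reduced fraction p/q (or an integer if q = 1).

1. C_x = 71/150  [line -1·x + 7·y + -97/3 = 0 ∩ |CD|² = 6241/450]
2. C_y = 703/150  [line -1·x + 7·y + -97/3 = 0 ∩ |CD|² = 6241/450]
   → C = (71/150, 703/150)

C = (71/150, 703/150)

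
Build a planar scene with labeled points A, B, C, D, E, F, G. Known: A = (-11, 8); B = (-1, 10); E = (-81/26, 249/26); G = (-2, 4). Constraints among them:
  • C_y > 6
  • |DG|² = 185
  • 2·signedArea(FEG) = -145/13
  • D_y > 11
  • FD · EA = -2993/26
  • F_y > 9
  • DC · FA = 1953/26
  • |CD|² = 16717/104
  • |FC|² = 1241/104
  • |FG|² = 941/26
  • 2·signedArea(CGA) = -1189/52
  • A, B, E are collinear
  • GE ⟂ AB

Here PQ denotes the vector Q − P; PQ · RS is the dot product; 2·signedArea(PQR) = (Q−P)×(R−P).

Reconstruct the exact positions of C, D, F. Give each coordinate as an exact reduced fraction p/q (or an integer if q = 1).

C = (-133/52, 353/52)
D = (9, 12)
F = (-131/26, 239/26)

1. F_x = -131/26  [line 145/26·x + 29/26·y + 232/13 = 0 ∩ |FG|² = 941/26]
2. F_y = 239/26  [line 145/26·x + 29/26·y + 232/13 = 0 ∩ |FG|² = 941/26]
   → F = (-131/26, 239/26)
3. D_x = 9  [line -205/26·x + -41/26·y + 2337/26 = 0 ∩ |DG|² = 185]
4. D_y = 12  [line -205/26·x + -41/26·y + 2337/26 = 0 ∩ |DG|² = 185]
   → D = (9, 12)
5. C_x = -133/52  [2·signedArea(CGA) = -1189/52 ∩ DC · FA = 1953/26]
6. C_y = 353/52  [2·signedArea(CGA) = -1189/52 ∩ DC · FA = 1953/26]
   → C = (-133/52, 353/52)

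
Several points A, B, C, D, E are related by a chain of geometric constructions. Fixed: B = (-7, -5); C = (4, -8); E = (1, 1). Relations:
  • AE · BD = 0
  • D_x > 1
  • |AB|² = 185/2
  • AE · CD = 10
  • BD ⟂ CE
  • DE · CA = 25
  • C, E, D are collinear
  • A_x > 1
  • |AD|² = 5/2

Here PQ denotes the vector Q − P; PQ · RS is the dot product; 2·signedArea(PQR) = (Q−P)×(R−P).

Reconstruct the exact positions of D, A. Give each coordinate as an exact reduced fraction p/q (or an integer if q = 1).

1. D_x = 2  [C, E, D are collinear ∩ BD ⟂ CE]
2. D_y = -2  [C, E, D are collinear ∩ BD ⟂ CE]
   → D = (2, -2)
3. A_x = 3/2  [AE · BD = 0 ∩ AE · CD = 10]
4. A_y = -1/2  [AE · BD = 0 ∩ AE · CD = 10]
   → A = (3/2, -1/2)

A = (3/2, -1/2)
D = (2, -2)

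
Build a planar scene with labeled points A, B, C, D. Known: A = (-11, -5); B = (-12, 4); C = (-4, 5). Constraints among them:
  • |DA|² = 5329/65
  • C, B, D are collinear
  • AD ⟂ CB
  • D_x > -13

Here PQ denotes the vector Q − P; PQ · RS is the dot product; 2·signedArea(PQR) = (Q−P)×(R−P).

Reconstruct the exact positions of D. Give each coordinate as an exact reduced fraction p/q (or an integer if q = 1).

1. D_x = -788/65  [C, B, D are collinear ∩ AD ⟂ CB]
2. D_y = 259/65  [C, B, D are collinear ∩ AD ⟂ CB]
   → D = (-788/65, 259/65)

D = (-788/65, 259/65)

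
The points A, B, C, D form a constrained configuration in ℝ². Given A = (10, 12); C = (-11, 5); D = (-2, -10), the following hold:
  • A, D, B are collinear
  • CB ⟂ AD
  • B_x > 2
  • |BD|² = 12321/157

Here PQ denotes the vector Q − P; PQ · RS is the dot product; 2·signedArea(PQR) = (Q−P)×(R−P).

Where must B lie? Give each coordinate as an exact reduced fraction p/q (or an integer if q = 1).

1. B_x = 352/157  [A, D, B are collinear ∩ CB ⟂ AD]
2. B_y = -349/157  [A, D, B are collinear ∩ CB ⟂ AD]
   → B = (352/157, -349/157)

B = (352/157, -349/157)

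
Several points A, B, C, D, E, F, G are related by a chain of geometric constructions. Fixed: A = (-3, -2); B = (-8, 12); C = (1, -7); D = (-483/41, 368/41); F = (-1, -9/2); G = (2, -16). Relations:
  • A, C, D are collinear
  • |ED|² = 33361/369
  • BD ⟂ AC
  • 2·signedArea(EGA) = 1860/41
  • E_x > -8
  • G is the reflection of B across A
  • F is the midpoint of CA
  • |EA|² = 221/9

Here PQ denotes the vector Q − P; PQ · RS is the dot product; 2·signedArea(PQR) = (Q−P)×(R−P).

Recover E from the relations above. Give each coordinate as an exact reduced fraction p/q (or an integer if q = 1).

1. E_x = -884/123  [line -14·x + -5·y + -3992/41 = 0 ∩ |ED|² = 33361/369]
2. E_y = 80/123  [line -14·x + -5·y + -3992/41 = 0 ∩ |ED|² = 33361/369]
   → E = (-884/123, 80/123)

E = (-884/123, 80/123)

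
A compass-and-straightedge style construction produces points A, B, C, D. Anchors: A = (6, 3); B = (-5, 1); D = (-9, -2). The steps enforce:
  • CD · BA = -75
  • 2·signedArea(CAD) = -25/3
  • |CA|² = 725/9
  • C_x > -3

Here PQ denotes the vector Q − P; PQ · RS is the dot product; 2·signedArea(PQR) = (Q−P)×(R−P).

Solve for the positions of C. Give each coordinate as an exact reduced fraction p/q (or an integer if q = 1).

1. C_x = -8/3  [2·signedArea(CAD) = -25/3 ∩ CD · BA = -75]
2. C_y = 2/3  [2·signedArea(CAD) = -25/3 ∩ CD · BA = -75]
   → C = (-8/3, 2/3)

C = (-8/3, 2/3)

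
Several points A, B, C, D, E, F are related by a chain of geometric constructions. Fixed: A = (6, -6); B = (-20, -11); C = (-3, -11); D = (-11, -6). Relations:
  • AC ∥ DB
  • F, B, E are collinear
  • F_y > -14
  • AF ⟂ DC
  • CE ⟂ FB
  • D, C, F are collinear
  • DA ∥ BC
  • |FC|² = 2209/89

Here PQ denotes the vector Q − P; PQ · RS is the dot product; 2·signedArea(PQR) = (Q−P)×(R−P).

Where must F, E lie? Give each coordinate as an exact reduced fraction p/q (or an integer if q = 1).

E = (-11809463/3623546, -47405561/3623546)
F = (109/89, -1214/89)

1. F_x = 109/89  [D, C, F are collinear ∩ AF ⟂ DC]
2. F_y = -1214/89  [D, C, F are collinear ∩ AF ⟂ DC]
   → F = (109/89, -1214/89)
3. E_x = -11809463/3623546  [F, B, E are collinear ∩ CE ⟂ FB]
4. E_y = -47405561/3623546  [F, B, E are collinear ∩ CE ⟂ FB]
   → E = (-11809463/3623546, -47405561/3623546)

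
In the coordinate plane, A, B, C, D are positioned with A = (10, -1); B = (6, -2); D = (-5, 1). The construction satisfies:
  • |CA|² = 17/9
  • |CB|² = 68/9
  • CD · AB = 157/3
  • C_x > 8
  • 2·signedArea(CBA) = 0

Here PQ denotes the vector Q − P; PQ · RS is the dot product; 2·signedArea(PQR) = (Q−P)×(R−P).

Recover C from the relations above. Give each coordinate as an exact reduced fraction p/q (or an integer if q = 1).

C = (26/3, -4/3)

1. C_x = 26/3  [2·signedArea(CBA) = 0 ∩ CD · AB = 157/3]
2. C_y = -4/3  [2·signedArea(CBA) = 0 ∩ CD · AB = 157/3]
   → C = (26/3, -4/3)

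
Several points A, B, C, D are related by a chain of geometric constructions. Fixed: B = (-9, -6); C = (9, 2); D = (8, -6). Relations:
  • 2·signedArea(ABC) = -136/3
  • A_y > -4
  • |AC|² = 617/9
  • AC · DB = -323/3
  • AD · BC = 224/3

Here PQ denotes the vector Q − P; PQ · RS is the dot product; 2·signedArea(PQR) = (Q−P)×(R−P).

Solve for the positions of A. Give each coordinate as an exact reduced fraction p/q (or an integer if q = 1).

A = (8/3, -10/3)

1. A_x = 8/3  [AC · DB = -323/3 ∩ 2·signedArea(ABC) = -136/3]
2. A_y = -10/3  [AC · DB = -323/3 ∩ 2·signedArea(ABC) = -136/3]
   → A = (8/3, -10/3)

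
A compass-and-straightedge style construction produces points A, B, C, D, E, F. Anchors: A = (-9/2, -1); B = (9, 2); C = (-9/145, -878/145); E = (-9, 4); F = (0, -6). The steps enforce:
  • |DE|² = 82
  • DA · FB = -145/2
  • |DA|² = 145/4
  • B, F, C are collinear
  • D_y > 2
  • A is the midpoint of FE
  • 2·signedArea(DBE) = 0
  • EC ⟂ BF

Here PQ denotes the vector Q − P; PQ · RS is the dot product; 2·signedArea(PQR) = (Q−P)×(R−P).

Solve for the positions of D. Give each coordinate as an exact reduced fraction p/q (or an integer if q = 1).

1. D_x = 0  [2·signedArea(DBE) = 0 ∩ DA · FB = -145/2]
2. D_y = 3  [2·signedArea(DBE) = 0 ∩ DA · FB = -145/2]
   → D = (0, 3)

D = (0, 3)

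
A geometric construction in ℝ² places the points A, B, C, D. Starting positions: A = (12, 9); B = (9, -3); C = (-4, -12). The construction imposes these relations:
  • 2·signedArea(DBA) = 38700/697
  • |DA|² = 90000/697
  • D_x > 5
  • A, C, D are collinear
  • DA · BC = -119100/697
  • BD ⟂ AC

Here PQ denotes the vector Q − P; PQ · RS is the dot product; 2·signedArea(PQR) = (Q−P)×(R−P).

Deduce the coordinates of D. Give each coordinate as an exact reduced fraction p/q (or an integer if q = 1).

1. D_x = 3564/697  [A, C, D are collinear ∩ BD ⟂ AC]
2. D_y = -27/697  [A, C, D are collinear ∩ BD ⟂ AC]
   → D = (3564/697, -27/697)

D = (3564/697, -27/697)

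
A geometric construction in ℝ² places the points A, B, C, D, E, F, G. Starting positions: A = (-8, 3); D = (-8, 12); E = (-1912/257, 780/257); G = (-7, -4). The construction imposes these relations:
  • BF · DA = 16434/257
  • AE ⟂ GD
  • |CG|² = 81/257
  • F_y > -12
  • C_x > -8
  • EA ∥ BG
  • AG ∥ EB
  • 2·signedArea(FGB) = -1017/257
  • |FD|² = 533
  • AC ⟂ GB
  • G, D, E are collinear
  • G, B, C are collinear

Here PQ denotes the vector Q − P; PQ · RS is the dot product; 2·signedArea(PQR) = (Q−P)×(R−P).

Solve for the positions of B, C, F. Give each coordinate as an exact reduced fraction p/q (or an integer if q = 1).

B = (-1655/257, -1019/257)
C = (-1943/257, -1037/257)
F = (-1830/257, -2845/257)

1. B_x = -1655/257  [EA ∥ BG ∩ AG ∥ EB]
2. B_y = -1019/257  [EA ∥ BG ∩ AG ∥ EB]
   → B = (-1655/257, -1019/257)
3. C_x = -1943/257  [G, B, C are collinear ∩ AC ⟂ GB]
4. C_y = -1037/257  [G, B, C are collinear ∩ AC ⟂ GB]
   → C = (-1943/257, -1037/257)
5. F_x = -1830/257  [2·signedArea(FGB) = -1017/257 ∩ BF · DA = 16434/257]
6. F_y = -2845/257  [2·signedArea(FGB) = -1017/257 ∩ BF · DA = 16434/257]
   → F = (-1830/257, -2845/257)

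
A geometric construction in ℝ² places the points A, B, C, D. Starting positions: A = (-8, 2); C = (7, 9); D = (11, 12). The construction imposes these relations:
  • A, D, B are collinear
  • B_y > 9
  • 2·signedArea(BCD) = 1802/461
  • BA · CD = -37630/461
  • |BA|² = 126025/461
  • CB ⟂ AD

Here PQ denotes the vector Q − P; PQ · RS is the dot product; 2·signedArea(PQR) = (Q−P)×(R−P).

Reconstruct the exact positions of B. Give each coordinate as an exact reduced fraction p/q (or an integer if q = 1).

B = (3057/461, 4472/461)

1. B_x = 3057/461  [A, D, B are collinear ∩ CB ⟂ AD]
2. B_y = 4472/461  [A, D, B are collinear ∩ CB ⟂ AD]
   → B = (3057/461, 4472/461)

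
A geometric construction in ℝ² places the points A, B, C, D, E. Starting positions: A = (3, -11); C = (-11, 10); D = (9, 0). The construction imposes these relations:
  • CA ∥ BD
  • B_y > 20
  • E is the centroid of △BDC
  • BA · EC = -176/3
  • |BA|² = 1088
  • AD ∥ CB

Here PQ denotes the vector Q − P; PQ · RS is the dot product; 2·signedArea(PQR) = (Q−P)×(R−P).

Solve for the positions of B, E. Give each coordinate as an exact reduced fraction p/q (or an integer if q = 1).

1. B_x = -5  [CA ∥ BD ∩ AD ∥ CB]
2. B_y = 21  [CA ∥ BD ∩ AD ∥ CB]
   → B = (-5, 21)
3. E_x = -7/3  [E is the centroid of △BDC]
4. E_y = 31/3  [E is the centroid of △BDC]
   → E = (-7/3, 31/3)

B = (-5, 21)
E = (-7/3, 31/3)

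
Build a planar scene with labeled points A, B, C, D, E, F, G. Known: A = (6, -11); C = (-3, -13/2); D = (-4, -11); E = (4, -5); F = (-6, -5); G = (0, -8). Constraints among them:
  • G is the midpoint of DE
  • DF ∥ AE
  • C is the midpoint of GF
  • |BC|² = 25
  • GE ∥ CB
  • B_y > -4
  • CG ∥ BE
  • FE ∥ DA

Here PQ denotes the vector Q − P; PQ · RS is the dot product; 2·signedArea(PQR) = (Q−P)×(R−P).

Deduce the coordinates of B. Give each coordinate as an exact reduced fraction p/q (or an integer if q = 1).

1. B_x = 1  [CG ∥ BE ∩ GE ∥ CB]
2. B_y = -7/2  [CG ∥ BE ∩ GE ∥ CB]
   → B = (1, -7/2)

B = (1, -7/2)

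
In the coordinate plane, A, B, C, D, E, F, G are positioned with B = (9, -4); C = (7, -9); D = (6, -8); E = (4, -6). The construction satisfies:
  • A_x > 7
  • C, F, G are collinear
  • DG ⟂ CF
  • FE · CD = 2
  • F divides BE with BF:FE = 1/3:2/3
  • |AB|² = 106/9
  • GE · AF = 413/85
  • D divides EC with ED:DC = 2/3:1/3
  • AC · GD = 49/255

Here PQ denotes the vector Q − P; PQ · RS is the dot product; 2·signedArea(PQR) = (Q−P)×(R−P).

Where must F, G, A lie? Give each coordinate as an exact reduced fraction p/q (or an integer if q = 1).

1. F_x = 22/3  [F divides BE with BF:FE = 1/3:2/3]
2. F_y = -14/3  [F divides BE with BF:FE = 1/3:2/3]
   → F = (22/3, -14/3)
3. G_x = 601/85  [C, F, G are collinear ∩ DG ⟂ CF]
4. G_y = -687/85  [C, F, G are collinear ∩ DG ⟂ CF]
   → G = (601/85, -687/85)
5. A_x = 22/3  [AC · GD = 49/255 ∩ GE · AF = 413/85]
6. A_y = -7  [AC · GD = 49/255 ∩ GE · AF = 413/85]
   → A = (22/3, -7)

A = (22/3, -7)
F = (22/3, -14/3)
G = (601/85, -687/85)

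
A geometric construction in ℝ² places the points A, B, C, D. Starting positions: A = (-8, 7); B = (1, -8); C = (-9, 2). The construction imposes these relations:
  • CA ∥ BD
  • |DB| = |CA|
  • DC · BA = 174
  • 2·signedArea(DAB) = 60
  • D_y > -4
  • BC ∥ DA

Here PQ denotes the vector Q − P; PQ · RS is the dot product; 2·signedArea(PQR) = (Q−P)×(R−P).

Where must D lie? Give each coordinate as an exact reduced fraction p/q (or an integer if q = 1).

D = (2, -3)

1. D_x = 2  [BC ∥ DA ∩ CA ∥ BD]
2. D_y = -3  [BC ∥ DA ∩ CA ∥ BD]
   → D = (2, -3)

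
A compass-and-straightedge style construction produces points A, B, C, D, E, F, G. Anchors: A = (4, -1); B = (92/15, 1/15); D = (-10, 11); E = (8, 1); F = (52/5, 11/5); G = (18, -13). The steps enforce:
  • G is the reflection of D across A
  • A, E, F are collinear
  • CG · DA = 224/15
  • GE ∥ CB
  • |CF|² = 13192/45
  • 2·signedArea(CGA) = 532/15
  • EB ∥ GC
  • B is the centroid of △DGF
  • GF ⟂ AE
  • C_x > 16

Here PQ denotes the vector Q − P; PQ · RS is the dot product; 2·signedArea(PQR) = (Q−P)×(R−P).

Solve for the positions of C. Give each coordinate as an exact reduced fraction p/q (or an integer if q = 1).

C = (242/15, -209/15)

1. C_x = 242/15  [GE ∥ CB ∩ EB ∥ GC]
2. C_y = -209/15  [GE ∥ CB ∩ EB ∥ GC]
   → C = (242/15, -209/15)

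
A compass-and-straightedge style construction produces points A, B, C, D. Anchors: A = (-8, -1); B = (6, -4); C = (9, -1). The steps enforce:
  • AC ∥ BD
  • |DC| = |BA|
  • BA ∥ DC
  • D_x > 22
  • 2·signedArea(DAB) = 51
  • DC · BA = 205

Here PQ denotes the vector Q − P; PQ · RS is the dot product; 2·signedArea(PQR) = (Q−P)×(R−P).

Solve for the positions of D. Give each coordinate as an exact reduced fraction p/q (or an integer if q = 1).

1. D_x = 23  [BA ∥ DC ∩ AC ∥ BD]
2. D_y = -4  [BA ∥ DC ∩ AC ∥ BD]
   → D = (23, -4)

D = (23, -4)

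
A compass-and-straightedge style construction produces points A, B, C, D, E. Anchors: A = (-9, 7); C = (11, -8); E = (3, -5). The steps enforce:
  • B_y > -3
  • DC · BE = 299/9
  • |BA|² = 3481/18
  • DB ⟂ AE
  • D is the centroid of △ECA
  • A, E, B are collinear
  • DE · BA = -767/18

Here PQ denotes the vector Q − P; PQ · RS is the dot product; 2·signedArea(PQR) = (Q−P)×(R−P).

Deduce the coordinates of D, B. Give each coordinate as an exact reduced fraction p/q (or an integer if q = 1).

B = (5/6, -17/6)
D = (5/3, -2)

1. D_x = 5/3  [D is the centroid of △ECA]
2. D_y = -2  [D is the centroid of △ECA]
   → D = (5/3, -2)
3. B_x = 5/6  [A, E, B are collinear ∩ DB ⟂ AE]
4. B_y = -17/6  [A, E, B are collinear ∩ DB ⟂ AE]
   → B = (5/6, -17/6)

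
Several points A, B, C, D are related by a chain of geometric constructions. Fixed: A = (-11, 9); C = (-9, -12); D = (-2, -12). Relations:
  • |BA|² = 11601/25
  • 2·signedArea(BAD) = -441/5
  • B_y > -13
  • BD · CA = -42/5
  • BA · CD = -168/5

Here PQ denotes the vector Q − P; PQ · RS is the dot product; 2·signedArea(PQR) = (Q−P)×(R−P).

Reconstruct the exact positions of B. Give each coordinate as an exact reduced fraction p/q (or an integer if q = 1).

1. B_x = -31/5  [BA · CD = -168/5 ∩ 2·signedArea(BAD) = -441/5]
2. B_y = -12  [BA · CD = -168/5 ∩ 2·signedArea(BAD) = -441/5]
   → B = (-31/5, -12)

B = (-31/5, -12)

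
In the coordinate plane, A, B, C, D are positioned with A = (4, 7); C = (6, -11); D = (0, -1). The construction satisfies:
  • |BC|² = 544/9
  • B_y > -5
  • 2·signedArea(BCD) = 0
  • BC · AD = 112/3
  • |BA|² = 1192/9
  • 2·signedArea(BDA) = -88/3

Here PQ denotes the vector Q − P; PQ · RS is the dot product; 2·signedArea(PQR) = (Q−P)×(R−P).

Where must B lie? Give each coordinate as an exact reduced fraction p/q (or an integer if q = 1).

1. B_x = 2  [2·signedArea(BCD) = 0 ∩ 2·signedArea(BDA) = -88/3]
2. B_y = -13/3  [2·signedArea(BCD) = 0 ∩ 2·signedArea(BDA) = -88/3]
   → B = (2, -13/3)

B = (2, -13/3)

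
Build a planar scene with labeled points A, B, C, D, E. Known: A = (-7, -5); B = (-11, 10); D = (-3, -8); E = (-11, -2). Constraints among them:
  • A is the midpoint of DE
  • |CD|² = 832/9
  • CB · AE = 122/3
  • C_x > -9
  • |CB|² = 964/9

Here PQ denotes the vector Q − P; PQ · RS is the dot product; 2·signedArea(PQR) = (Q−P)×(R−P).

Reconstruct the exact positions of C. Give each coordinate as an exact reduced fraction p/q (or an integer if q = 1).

C = (-25/3, 0)

1. C_x = -25/3  [line 4·x + -3·y + 100/3 = 0 ∩ |CD|² = 832/9]
2. C_y = 0  [line 4·x + -3·y + 100/3 = 0 ∩ |CD|² = 832/9]
   → C = (-25/3, 0)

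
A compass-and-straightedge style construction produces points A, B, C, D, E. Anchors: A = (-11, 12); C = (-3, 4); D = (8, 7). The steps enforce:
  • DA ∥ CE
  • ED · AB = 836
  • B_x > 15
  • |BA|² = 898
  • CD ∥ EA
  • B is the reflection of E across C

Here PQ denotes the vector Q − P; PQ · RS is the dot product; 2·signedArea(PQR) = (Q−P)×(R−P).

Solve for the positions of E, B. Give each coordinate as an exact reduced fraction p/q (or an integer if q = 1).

1. E_x = -22  [CD ∥ EA ∩ DA ∥ CE]
2. E_y = 9  [CD ∥ EA ∩ DA ∥ CE]
   → E = (-22, 9)
3. B_x = 16  [B is the reflection of E across C]
4. B_y = -1  [B is the reflection of E across C]
   → B = (16, -1)

B = (16, -1)
E = (-22, 9)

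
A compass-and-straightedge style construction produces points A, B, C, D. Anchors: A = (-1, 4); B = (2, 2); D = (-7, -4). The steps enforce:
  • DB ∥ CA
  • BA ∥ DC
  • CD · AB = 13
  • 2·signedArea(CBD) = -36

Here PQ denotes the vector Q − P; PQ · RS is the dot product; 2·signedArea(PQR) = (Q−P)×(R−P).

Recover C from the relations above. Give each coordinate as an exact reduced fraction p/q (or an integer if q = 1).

1. C_x = -10  [DB ∥ CA ∩ BA ∥ DC]
2. C_y = -2  [DB ∥ CA ∩ BA ∥ DC]
   → C = (-10, -2)

C = (-10, -2)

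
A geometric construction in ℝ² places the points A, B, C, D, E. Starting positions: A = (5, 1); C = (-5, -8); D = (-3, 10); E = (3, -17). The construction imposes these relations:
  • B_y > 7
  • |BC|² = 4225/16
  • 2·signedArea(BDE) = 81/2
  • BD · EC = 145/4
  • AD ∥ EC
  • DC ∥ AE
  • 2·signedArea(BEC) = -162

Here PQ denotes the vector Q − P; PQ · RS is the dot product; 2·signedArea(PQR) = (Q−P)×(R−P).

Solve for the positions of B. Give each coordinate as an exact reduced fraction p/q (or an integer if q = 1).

B = (-1, 31/4)

1. B_x = -1  [2·signedArea(BEC) = -162 ∩ BD · EC = 145/4]
2. B_y = 31/4  [2·signedArea(BEC) = -162 ∩ BD · EC = 145/4]
   → B = (-1, 31/4)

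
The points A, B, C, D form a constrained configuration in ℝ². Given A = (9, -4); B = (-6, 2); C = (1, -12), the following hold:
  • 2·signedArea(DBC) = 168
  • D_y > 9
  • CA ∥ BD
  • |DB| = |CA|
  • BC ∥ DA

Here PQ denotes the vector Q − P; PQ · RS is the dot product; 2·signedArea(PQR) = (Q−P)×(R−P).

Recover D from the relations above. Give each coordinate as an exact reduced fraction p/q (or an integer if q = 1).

D = (2, 10)

1. D_x = 2  [BC ∥ DA ∩ CA ∥ BD]
2. D_y = 10  [BC ∥ DA ∩ CA ∥ BD]
   → D = (2, 10)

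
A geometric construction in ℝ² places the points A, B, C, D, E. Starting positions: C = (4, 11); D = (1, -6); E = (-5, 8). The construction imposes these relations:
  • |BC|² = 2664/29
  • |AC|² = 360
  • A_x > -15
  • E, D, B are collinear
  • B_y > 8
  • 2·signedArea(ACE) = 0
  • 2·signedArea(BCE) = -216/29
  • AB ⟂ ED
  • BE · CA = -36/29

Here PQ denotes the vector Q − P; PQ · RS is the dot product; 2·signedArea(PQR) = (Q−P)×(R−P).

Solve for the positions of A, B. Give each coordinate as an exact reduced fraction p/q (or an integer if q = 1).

1. B_x = -154/29  [E, D, B are collinear ∩ 2·signedArea(BCE) = -216/29]
2. B_y = 253/29  [E, D, B are collinear ∩ 2·signedArea(BCE) = -216/29]
   → B = (-154/29, 253/29)
3. A_x = -14  [2·signedArea(ACE) = 0 ∩ AB ⟂ ED]
4. A_y = 5  [2·signedArea(ACE) = 0 ∩ AB ⟂ ED]
   → A = (-14, 5)

A = (-14, 5)
B = (-154/29, 253/29)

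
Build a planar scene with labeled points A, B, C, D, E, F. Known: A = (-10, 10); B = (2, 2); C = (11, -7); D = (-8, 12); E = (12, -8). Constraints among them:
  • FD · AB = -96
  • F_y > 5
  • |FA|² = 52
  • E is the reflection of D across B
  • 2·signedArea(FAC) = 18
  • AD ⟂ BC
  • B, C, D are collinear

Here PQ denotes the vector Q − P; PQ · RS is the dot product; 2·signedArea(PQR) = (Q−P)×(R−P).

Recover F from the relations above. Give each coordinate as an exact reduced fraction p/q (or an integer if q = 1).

F = (-4, 6)

1. F_x = -4  [2·signedArea(FAC) = 18 ∩ FD · AB = -96]
2. F_y = 6  [2·signedArea(FAC) = 18 ∩ FD · AB = -96]
   → F = (-4, 6)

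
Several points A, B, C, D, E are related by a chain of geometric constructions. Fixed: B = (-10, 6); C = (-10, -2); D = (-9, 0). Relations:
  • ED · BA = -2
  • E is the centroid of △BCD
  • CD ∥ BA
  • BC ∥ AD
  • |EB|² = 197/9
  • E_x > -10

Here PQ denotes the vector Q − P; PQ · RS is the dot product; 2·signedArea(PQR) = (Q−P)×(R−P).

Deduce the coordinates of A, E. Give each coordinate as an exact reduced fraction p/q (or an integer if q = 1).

1. A_x = -9  [BC ∥ AD ∩ CD ∥ BA]
2. A_y = 8  [BC ∥ AD ∩ CD ∥ BA]
   → A = (-9, 8)
3. E_x = -29/3  [E is the centroid of △BCD]
4. E_y = 4/3  [E is the centroid of △BCD]
   → E = (-29/3, 4/3)

A = (-9, 8)
E = (-29/3, 4/3)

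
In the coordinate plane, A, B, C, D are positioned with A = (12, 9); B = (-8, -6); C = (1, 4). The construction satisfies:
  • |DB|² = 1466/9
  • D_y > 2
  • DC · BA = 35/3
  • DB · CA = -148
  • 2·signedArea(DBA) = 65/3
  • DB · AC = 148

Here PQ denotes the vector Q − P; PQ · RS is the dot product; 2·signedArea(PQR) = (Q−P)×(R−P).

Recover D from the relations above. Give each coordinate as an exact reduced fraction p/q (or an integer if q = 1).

D = (5/3, 7/3)

1. D_x = 5/3  [DC · BA = 35/3 ∩ DB · AC = 148]
2. D_y = 7/3  [DC · BA = 35/3 ∩ DB · AC = 148]
   → D = (5/3, 7/3)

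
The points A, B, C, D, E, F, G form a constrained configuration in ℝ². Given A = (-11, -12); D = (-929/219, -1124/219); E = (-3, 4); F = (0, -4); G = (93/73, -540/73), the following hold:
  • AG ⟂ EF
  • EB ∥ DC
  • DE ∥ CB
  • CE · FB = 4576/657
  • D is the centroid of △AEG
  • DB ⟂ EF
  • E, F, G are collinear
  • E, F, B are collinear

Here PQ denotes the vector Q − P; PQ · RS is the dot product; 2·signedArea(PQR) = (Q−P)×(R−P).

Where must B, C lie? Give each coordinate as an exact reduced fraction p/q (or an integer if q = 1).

1. B_x = -11/73  [E, F, B are collinear ∩ DB ⟂ EF]
2. B_y = -788/219  [E, F, B are collinear ∩ DB ⟂ EF]
   → B = (-11/73, -788/219)
3. C_x = -305/219  [DE ∥ CB ∩ EB ∥ DC]
4. C_y = -2788/219  [DE ∥ CB ∩ EB ∥ DC]
   → C = (-305/219, -2788/219)

B = (-11/73, -788/219)
C = (-305/219, -2788/219)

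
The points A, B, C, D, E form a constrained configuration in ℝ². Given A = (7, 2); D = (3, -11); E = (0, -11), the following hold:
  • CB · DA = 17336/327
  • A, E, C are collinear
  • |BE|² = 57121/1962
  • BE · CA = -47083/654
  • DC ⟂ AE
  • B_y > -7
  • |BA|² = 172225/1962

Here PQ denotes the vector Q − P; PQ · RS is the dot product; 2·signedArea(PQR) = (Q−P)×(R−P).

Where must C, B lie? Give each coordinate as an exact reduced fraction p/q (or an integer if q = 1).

B = (1673/654, -4087/654)
C = (147/218, -2125/218)

1. C_x = 147/218  [A, E, C are collinear ∩ DC ⟂ AE]
2. C_y = -2125/218  [A, E, C are collinear ∩ DC ⟂ AE]
   → C = (147/218, -2125/218)
3. B_x = 1673/654  [BE · CA = -47083/654 ∩ CB · DA = 17336/327]
4. B_y = -4087/654  [BE · CA = -47083/654 ∩ CB · DA = 17336/327]
   → B = (1673/654, -4087/654)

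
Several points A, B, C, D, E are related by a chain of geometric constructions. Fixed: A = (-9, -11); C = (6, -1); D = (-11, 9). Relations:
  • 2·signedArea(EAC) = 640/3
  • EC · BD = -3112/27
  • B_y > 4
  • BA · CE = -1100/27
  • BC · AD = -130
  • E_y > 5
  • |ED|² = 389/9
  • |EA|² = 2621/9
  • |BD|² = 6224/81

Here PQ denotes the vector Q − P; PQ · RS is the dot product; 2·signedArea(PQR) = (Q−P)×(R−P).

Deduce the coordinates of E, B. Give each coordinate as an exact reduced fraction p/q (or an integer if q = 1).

1. E_x = -16/3  [line -10·x + 15·y + -415/3 = 0 ∩ |EA|² = 2621/9]
2. E_y = 17/3  [line -10·x + 15·y + -415/3 = 0 ∩ |EA|² = 2621/9]
   → E = (-16/3, 17/3)
3. B_x = -31/9  [EC · BD = -3112/27 ∩ BC · AD = -130]
4. B_y = 41/9  [EC · BD = -3112/27 ∩ BC · AD = -130]
   → B = (-31/9, 41/9)

B = (-31/9, 41/9)
E = (-16/3, 17/3)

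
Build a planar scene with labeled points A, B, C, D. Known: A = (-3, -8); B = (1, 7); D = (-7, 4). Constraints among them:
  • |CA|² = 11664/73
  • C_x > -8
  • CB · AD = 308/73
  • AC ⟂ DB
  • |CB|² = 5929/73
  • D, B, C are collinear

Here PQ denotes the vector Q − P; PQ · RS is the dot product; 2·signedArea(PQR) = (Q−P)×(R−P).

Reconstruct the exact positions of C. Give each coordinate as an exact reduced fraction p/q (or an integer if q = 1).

1. C_x = -543/73  [D, B, C are collinear ∩ AC ⟂ DB]
2. C_y = 280/73  [D, B, C are collinear ∩ AC ⟂ DB]
   → C = (-543/73, 280/73)

C = (-543/73, 280/73)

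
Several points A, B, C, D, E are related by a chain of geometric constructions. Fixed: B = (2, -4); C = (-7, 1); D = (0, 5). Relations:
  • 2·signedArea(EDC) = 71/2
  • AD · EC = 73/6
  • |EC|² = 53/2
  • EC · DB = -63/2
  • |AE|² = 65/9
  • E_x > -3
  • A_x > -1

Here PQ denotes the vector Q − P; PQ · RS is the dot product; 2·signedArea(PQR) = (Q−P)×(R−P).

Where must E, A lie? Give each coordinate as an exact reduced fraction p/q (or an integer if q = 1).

1. E_x = -5/2  [EC · DB = -63/2 ∩ 2·signedArea(EDC) = 71/2]
2. E_y = -3/2  [EC · DB = -63/2 ∩ 2·signedArea(EDC) = 71/2]
   → E = (-5/2, -3/2)
3. A_x = -1/6  [line 9/2·x + -5/2·y + 1/3 = 0 ∩ |AE|² = 65/9]
4. A_y = -1/6  [line 9/2·x + -5/2·y + 1/3 = 0 ∩ |AE|² = 65/9]
   → A = (-1/6, -1/6)

A = (-1/6, -1/6)
E = (-5/2, -3/2)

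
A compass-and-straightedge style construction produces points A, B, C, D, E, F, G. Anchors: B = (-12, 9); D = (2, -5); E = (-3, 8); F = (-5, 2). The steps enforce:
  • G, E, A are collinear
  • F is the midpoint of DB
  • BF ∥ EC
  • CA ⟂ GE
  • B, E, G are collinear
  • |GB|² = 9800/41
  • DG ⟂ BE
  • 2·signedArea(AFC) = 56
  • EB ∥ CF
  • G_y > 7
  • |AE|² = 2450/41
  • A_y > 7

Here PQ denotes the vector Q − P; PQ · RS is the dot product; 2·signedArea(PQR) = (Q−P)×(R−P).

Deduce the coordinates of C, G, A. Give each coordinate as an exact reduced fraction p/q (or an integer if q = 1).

A = (192/41, 293/41)
C = (4, 1)
G = (138/41, 299/41)

1. C_x = 4  [EB ∥ CF ∩ BF ∥ EC]
2. C_y = 1  [EB ∥ CF ∩ BF ∥ EC]
   → C = (4, 1)
3. G_x = 138/41  [B, E, G are collinear ∩ DG ⟂ BE]
4. G_y = 299/41  [B, E, G are collinear ∩ DG ⟂ BE]
   → G = (138/41, 299/41)
5. A_x = 192/41  [G, E, A are collinear ∩ CA ⟂ GE]
6. A_y = 293/41  [G, E, A are collinear ∩ CA ⟂ GE]
   → A = (192/41, 293/41)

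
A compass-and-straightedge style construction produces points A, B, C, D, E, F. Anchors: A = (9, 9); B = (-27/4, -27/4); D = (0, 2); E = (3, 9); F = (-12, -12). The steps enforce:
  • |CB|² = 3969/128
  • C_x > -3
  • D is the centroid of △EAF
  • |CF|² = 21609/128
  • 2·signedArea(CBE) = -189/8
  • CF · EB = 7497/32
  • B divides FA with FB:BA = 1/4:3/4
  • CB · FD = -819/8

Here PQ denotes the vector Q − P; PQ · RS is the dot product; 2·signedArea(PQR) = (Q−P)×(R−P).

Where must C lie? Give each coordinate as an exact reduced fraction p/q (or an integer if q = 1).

1. C_x = -45/16  [2·signedArea(CBE) = -189/8 ∩ CB · FD = -819/8]
2. C_y = -45/16  [2·signedArea(CBE) = -189/8 ∩ CB · FD = -819/8]
   → C = (-45/16, -45/16)

C = (-45/16, -45/16)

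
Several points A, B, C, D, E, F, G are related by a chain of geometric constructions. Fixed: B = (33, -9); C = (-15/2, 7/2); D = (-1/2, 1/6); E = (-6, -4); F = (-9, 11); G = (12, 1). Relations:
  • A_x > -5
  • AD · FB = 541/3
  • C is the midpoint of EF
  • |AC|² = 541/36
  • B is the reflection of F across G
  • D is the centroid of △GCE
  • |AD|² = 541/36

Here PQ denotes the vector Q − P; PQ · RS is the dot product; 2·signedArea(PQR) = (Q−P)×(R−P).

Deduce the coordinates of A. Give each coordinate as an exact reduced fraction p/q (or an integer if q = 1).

1. A_x = -4  [line -42·x + 20·y + -614/3 = 0 ∩ |AC|² = 541/36]
2. A_y = 11/6  [line -42·x + 20·y + -614/3 = 0 ∩ |AC|² = 541/36]
   → A = (-4, 11/6)

A = (-4, 11/6)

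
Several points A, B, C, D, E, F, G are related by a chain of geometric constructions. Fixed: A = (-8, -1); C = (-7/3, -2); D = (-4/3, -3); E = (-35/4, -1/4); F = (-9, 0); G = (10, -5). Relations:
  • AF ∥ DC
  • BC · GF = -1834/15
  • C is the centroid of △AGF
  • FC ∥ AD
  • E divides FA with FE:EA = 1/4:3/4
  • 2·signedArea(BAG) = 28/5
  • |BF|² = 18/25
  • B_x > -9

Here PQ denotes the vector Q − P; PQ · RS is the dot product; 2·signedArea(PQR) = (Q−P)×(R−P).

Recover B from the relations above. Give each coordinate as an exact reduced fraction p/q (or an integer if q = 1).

B = (-42/5, -3/5)

1. B_x = -42/5  [2·signedArea(BAG) = 28/5 ∩ BC · GF = -1834/15]
2. B_y = -3/5  [2·signedArea(BAG) = 28/5 ∩ BC · GF = -1834/15]
   → B = (-42/5, -3/5)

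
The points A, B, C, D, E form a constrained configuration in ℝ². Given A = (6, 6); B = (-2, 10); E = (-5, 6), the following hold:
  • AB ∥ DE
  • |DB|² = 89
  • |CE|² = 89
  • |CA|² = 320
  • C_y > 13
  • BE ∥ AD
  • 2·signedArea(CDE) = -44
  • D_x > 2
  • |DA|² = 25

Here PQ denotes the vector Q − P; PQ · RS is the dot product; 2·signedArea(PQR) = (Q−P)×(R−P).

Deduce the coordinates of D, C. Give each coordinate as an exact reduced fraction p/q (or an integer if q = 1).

1. D_x = 3  [AB ∥ DE ∩ BE ∥ AD]
2. D_y = 2  [AB ∥ DE ∩ BE ∥ AD]
   → D = (3, 2)
3. C_x = -10  [line -4·x + -8·y + 72 = 0 ∩ |CA|² = 320]
4. C_y = 14  [line -4·x + -8·y + 72 = 0 ∩ |CA|² = 320]
   → C = (-10, 14)

C = (-10, 14)
D = (3, 2)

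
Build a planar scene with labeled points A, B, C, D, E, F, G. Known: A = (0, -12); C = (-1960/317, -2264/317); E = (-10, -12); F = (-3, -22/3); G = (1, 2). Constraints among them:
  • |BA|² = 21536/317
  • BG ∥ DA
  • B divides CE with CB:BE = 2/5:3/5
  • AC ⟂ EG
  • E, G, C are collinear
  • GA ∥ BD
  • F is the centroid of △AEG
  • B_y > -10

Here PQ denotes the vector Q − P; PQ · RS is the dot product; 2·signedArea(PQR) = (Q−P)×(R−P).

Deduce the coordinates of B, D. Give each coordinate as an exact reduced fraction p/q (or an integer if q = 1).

1. B_x = -2444/317  [B divides CE with CB:BE = 2/5:3/5]
2. B_y = -2880/317  [B divides CE with CB:BE = 2/5:3/5]
   → B = (-2444/317, -2880/317)
3. D_x = -2761/317  [BG ∥ DA ∩ GA ∥ BD]
4. D_y = -7318/317  [BG ∥ DA ∩ GA ∥ BD]
   → D = (-2761/317, -7318/317)

B = (-2444/317, -2880/317)
D = (-2761/317, -7318/317)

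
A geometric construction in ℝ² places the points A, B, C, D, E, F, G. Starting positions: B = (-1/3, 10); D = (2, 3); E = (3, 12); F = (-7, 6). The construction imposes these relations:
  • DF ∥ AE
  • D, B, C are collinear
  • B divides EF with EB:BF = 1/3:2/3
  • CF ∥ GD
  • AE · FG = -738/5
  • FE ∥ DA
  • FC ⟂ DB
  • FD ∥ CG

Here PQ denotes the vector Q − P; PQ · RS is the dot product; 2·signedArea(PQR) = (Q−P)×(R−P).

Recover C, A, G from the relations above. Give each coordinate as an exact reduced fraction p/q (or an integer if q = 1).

A = (12, 9)
C = (1/5, 42/5)
G = (46/5, 27/5)

1. C_x = 1/5  [D, B, C are collinear ∩ FC ⟂ DB]
2. C_y = 42/5  [D, B, C are collinear ∩ FC ⟂ DB]
   → C = (1/5, 42/5)
3. A_x = 12  [DF ∥ AE ∩ FE ∥ DA]
4. A_y = 9  [DF ∥ AE ∩ FE ∥ DA]
   → A = (12, 9)
5. G_x = 46/5  [CF ∥ GD ∩ FD ∥ CG]
6. G_y = 27/5  [CF ∥ GD ∩ FD ∥ CG]
   → G = (46/5, 27/5)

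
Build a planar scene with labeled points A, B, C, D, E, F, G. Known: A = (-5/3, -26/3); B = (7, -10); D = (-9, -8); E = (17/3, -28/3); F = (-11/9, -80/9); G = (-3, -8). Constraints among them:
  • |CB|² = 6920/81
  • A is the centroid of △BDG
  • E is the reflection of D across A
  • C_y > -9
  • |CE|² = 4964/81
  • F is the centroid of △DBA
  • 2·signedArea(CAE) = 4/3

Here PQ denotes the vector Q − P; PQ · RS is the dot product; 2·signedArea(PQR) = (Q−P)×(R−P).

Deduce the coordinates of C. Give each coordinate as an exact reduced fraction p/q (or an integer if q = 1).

C = (-19/9, -76/9)

1. C_x = -19/9  [line 2/3·x + 22/3·y + 190/3 = 0 ∩ |CB|² = 6920/81]
2. C_y = -76/9  [line 2/3·x + 22/3·y + 190/3 = 0 ∩ |CB|² = 6920/81]
   → C = (-19/9, -76/9)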